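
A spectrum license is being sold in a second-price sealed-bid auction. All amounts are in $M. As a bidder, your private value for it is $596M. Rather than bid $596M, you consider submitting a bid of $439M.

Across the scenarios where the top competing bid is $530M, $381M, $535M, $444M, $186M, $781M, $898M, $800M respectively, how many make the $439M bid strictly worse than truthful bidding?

3

The deviation hurts exactly when the highest competing bid lies strictly between $439M and $596M — underbidding then forfeits a profitable win.
$530M: inside the interval → strictly worse (loss $66M).
$381M: below both → same outcome either way.
$535M: inside the interval → strictly worse (loss $61M).
$444M: inside the interval → strictly worse (loss $152M).
$186M: below both → same outcome either way.
$781M: above both → same outcome either way.
$898M: above both → same outcome either way.
$800M: above both → same outcome either way.
Count: 3.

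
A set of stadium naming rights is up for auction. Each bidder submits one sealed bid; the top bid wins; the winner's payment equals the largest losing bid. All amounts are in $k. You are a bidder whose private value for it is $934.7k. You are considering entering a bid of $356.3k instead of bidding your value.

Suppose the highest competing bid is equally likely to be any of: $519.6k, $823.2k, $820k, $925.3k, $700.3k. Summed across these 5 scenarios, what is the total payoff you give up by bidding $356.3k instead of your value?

The deviation costs you only when the competing bid falls strictly between $356.3k and $934.7k; elsewhere both bids give the same outcome.
$519.6k: truthful payoff $415.1k, deviation payoff $0k → loss $415.1k.
$823.2k: truthful payoff $111.5k, deviation payoff $0k → loss $111.5k.
$820k: truthful payoff $114.7k, deviation payoff $0k → loss $114.7k.
$925.3k: truthful payoff $9.4k, deviation payoff $0k → loss $9.4k.
$700.3k: truthful payoff $234.4k, deviation payoff $0k → loss $234.4k.
Total loss = $415.1k + $111.5k + $114.7k + $9.4k + $234.4k = $885.1k.

$885.1k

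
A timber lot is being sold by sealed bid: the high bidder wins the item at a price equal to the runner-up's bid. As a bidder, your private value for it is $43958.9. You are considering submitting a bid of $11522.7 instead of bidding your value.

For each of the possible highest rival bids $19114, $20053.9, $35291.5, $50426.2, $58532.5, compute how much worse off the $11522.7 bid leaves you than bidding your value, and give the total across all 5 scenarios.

$57417.3

The deviation costs you only when the competing bid falls strictly between $11522.7 and $43958.9; elsewhere both bids give the same outcome.
$19114: truthful payoff $24844.9, deviation payoff $0 → loss $24844.9.
$20053.9: truthful payoff $23905, deviation payoff $0 → loss $23905.
$35291.5: truthful payoff $8667.4, deviation payoff $0 → loss $8667.4.
$50426.2: outcomes coincide → loss $0.
$58532.5: outcomes coincide → loss $0.
Total loss = $24844.9 + $23905 + $8667.4 = $57417.3.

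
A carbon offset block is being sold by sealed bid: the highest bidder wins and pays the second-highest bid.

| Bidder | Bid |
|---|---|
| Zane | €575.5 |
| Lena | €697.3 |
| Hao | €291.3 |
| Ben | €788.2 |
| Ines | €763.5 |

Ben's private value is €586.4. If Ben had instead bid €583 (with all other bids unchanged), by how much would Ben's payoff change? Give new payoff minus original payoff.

€177.1

The highest bid among the other bidders is €763.5; Ben's bid doesn't change that.
Original bid €788.2: Ben is highest, pays the top rival bid €763.5; payoff €586.4 − €763.5 = −€177.1.
Alternative bid €583: Ben is not highest (top rival bid is €763.5); payoff €0.
Change in payoff = €0 − (−€177.1) = €177.1.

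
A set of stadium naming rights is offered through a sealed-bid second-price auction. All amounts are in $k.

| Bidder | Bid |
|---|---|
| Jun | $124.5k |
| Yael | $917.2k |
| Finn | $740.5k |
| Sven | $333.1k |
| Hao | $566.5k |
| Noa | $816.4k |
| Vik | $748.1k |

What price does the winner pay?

$816.4k

Highest bid: Yael at $917.2k, so Yael wins.
Second-highest bid: Noa at $816.4k — that is the price the winner pays.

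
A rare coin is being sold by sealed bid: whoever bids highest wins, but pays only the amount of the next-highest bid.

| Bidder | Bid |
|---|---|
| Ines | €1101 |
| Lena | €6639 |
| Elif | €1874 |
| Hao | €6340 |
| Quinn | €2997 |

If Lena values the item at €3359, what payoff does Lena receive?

Highest bid: Lena at €6639, so Lena wins.
Second-highest bid: Hao at €6340 — that is the price the winner pays.
Lena's payoff = value − price = €3359 − €6340 = −€2981.

−€2981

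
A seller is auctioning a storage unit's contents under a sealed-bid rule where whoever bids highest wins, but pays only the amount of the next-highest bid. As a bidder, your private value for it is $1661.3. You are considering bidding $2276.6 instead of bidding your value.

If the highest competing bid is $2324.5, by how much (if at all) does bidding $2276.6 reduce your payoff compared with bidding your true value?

$0

Bidding your value $1661.3: you lose (since $1661.3 < $2324.5). Payoff $0.
Bidding $2276.6: you lose. Payoff $0.
Difference = $0 − $0 = $0; both bids lead to the same outcome because the competing bid is above both your value and your alternative bid.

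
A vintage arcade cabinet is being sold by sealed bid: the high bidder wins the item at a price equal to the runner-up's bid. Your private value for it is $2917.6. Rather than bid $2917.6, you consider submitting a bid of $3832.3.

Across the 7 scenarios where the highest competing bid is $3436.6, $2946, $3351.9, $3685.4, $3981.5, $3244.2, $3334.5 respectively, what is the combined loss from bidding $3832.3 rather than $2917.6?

$2493

The deviation costs you only when the competing bid falls strictly between $2917.6 and $3832.3; elsewhere both bids give the same outcome.
$3436.6: truthful payoff $0, deviation payoff −$519 → loss $519.
$2946: truthful payoff $0, deviation payoff −$28.4 → loss $28.4.
$3351.9: truthful payoff $0, deviation payoff −$434.3 → loss $434.3.
$3685.4: truthful payoff $0, deviation payoff −$767.8 → loss $767.8.
$3981.5: outcomes coincide → loss $0.
$3244.2: truthful payoff $0, deviation payoff −$326.6 → loss $326.6.
$3334.5: truthful payoff $0, deviation payoff −$416.9 → loss $416.9.
Total loss = $519 + $28.4 + $434.3 + $767.8 + $326.6 + $416.9 = $2493.
In a second-price auction your bid sets only whether you win, not what you pay, so bidding your true value is weakly dominant.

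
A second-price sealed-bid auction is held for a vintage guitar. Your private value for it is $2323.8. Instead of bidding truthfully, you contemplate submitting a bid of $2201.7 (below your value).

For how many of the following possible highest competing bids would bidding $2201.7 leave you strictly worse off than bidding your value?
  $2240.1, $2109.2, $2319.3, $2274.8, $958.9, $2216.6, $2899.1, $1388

4

The deviation hurts exactly when the highest competing bid lies strictly between $2201.7 and $2323.8 — underbidding then forfeits a profitable win.
$2240.1: inside the interval → strictly worse (loss $83.7).
$2109.2: below both → same outcome either way.
$2319.3: inside the interval → strictly worse (loss $4.5).
$2274.8: inside the interval → strictly worse (loss $49).
$958.9: below both → same outcome either way.
$2216.6: inside the interval → strictly worse (loss $107.2).
$2899.1: above both → same outcome either way.
$1388: below both → same outcome either way.
Count: 4.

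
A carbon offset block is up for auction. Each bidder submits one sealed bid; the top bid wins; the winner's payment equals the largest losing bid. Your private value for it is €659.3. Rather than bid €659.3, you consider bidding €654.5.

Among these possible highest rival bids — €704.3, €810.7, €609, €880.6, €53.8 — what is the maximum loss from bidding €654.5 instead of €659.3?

€0

€704.3: same outcome either way → loss €0.
€810.7: same outcome either way → loss €0.
€609: same outcome either way → loss €0.
€880.6: same outcome either way → loss €0.
€53.8: same outcome either way → loss €0.
Maximum loss: €0.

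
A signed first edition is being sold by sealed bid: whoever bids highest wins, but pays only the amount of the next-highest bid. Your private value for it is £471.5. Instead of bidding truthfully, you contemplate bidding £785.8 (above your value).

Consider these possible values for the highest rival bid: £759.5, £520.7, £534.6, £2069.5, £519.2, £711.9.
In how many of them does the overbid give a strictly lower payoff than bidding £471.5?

5

The deviation hurts exactly when the highest competing bid lies strictly between £471.5 and £785.8 — overbidding then wins at a price above your value.
£759.5: inside the interval → strictly worse (loss £288).
£520.7: inside the interval → strictly worse (loss £49.2).
£534.6: inside the interval → strictly worse (loss £63.1).
£2069.5: above both → same outcome either way.
£519.2: inside the interval → strictly worse (loss £47.7).
£711.9: inside the interval → strictly worse (loss £240.4).
Count: 5.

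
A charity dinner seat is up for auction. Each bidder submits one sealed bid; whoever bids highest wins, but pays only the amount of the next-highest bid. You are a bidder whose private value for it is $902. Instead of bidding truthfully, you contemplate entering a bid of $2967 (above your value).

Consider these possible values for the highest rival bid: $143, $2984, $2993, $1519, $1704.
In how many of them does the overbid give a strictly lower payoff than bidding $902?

2

The deviation hurts exactly when the highest competing bid lies strictly between $902 and $2967 — overbidding then wins at a price above your value.
$143: below both → same outcome either way.
$2984: above both → same outcome either way.
$2993: above both → same outcome either way.
$1519: inside the interval → strictly worse (loss $617).
$1704: inside the interval → strictly worse (loss $802).
Count: 2.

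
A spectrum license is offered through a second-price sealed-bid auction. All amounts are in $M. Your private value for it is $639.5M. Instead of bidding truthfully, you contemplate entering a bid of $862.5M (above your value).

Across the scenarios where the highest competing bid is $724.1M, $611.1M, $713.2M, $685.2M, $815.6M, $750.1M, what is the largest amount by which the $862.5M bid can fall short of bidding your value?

$724.1M: truthful gives $0M, deviation gives −$84.6M → loss $84.6M.
$611.1M: same outcome either way → loss $0M.
$713.2M: truthful gives $0M, deviation gives −$73.7M → loss $73.7M.
$685.2M: truthful gives $0M, deviation gives −$45.7M → loss $45.7M.
$815.6M: truthful gives $0M, deviation gives −$176.1M → loss $176.1M.
$750.1M: truthful gives $0M, deviation gives −$110.6M → loss $110.6M.
Maximum loss: $176.1M.

$176.1M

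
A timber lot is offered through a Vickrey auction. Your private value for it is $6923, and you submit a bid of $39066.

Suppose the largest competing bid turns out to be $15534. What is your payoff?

Your bid $39066 exceeds the highest competing bid $15534, so you win.
In a second-price auction the winner pays the second-highest bid, $15534.
Payoff = value − price = $6923 − $15534 = −$8611.

−$8611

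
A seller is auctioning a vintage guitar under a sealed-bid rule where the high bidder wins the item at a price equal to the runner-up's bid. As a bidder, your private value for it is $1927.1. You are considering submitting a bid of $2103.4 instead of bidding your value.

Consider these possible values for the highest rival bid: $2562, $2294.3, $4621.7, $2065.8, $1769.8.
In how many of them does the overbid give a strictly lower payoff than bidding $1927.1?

1

The deviation hurts exactly when the highest competing bid lies strictly between $1927.1 and $2103.4 — overbidding then wins at a price above your value.
$2562: above both → same outcome either way.
$2294.3: above both → same outcome either way.
$4621.7: above both → same outcome either way.
$2065.8: inside the interval → strictly worse (loss $138.7).
$1769.8: below both → same outcome either way.
Count: 1.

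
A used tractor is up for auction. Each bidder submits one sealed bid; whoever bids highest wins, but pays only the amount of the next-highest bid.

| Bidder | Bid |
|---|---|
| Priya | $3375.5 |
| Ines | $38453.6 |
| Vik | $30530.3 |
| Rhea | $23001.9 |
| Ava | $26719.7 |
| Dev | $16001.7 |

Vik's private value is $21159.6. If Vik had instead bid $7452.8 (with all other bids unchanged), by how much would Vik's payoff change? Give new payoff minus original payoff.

$0

The highest bid among the other bidders is $38453.6; Vik's bid doesn't change that.
Original bid $30530.3: Vik is not highest (top rival bid is $38453.6); payoff $0.
Alternative bid $7452.8: Vik is not highest (top rival bid is $38453.6); payoff $0.
Change in payoff = $0 − ($0) = $0.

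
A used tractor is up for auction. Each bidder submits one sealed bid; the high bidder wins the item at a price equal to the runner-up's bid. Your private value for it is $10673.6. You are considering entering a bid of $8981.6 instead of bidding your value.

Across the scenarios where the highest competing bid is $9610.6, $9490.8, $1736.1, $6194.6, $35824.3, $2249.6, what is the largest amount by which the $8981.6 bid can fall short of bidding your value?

$1182.8

$9610.6: truthful gives $1063, deviation gives $0 → loss $1063.
$9490.8: truthful gives $1182.8, deviation gives $0 → loss $1182.8.
$1736.1: same outcome either way → loss $0.
$6194.6: same outcome either way → loss $0.
$35824.3: same outcome either way → loss $0.
$2249.6: same outcome either way → loss $0.
Maximum loss: $1182.8.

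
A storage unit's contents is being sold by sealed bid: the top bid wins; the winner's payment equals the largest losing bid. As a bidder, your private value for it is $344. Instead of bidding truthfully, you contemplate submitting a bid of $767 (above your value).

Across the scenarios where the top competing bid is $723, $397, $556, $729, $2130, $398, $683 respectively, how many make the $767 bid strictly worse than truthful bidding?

The deviation hurts exactly when the highest competing bid lies strictly between $344 and $767 — overbidding then wins at a price above your value.
$723: inside the interval → strictly worse (loss $379).
$397: inside the interval → strictly worse (loss $53).
$556: inside the interval → strictly worse (loss $212).
$729: inside the interval → strictly worse (loss $385).
$2130: above both → same outcome either way.
$398: inside the interval → strictly worse (loss $54).
$683: inside the interval → strictly worse (loss $339).
Count: 6.

6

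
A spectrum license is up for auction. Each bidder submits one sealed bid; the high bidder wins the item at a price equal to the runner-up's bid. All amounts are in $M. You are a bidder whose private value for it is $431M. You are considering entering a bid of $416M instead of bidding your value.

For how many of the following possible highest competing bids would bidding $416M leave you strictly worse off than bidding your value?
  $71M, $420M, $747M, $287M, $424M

2

The deviation hurts exactly when the highest competing bid lies strictly between $416M and $431M — underbidding then forfeits a profitable win.
$71M: below both → same outcome either way.
$420M: inside the interval → strictly worse (loss $11M).
$747M: above both → same outcome either way.
$287M: below both → same outcome either way.
$424M: inside the interval → strictly worse (loss $7M).
Count: 2.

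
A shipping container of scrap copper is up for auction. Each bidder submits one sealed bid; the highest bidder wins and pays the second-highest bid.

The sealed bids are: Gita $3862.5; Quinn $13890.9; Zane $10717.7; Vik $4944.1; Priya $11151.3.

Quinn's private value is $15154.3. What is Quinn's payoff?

Highest bid: Quinn at $13890.9, so Quinn wins.
Second-highest bid: Priya at $11151.3 — that is the price the winner pays.
Quinn's payoff = value − price = $15154.3 − $11151.3 = $4003.

$4003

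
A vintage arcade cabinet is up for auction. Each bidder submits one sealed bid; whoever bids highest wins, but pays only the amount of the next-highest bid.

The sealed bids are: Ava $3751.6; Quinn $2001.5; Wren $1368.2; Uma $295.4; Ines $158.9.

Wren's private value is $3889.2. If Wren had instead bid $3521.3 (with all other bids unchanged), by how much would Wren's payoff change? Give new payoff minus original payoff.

The highest bid among the other bidders is $3751.6; Wren's bid doesn't change that.
Original bid $1368.2: Wren is not highest (top rival bid is $3751.6); payoff $0.
Alternative bid $3521.3: Wren is not highest (top rival bid is $3751.6); payoff $0.
Change in payoff = $0 − ($0) = $0.

$0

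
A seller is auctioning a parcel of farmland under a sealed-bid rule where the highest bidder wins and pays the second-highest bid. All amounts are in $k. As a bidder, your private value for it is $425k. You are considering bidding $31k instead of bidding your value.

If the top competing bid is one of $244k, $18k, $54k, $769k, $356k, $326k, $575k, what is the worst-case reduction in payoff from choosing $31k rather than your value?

$371k

$244k: truthful gives $181k, deviation gives $0k → loss $181k.
$18k: same outcome either way → loss $0k.
$54k: truthful gives $371k, deviation gives $0k → loss $371k.
$769k: same outcome either way → loss $0k.
$356k: truthful gives $69k, deviation gives $0k → loss $69k.
$326k: truthful gives $99k, deviation gives $0k → loss $99k.
$575k: same outcome either way → loss $0k.
Maximum loss: $371k.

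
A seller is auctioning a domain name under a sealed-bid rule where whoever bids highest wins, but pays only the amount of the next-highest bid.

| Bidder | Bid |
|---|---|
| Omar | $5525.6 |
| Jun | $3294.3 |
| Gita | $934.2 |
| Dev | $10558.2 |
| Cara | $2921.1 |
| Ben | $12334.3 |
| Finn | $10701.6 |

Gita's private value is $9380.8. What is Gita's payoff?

Highest bid: Ben at $12334.3, so Ben wins.
Second-highest bid: Finn at $10701.6 — that is the price the winner pays.
Gita did not win, so Gita pays nothing and receives nothing: payoff $0.

$0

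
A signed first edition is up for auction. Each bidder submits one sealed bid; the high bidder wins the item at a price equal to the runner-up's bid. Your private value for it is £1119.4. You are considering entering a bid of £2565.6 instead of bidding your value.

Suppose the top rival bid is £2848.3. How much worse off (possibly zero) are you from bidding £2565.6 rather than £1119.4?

Bidding your value £1119.4: you lose (since £1119.4 < £2848.3). Payoff £0.
Bidding £2565.6: you lose. Payoff £0.
Difference = £0 − £0 = £0; both bids lead to the same outcome because the competing bid is above both your value and your alternative bid.

£0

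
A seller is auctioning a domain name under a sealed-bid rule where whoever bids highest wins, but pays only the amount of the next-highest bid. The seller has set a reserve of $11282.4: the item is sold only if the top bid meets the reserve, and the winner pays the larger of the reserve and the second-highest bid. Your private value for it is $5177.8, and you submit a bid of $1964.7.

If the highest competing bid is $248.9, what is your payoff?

$0

Your bid $1964.7 is the highest bid but falls below the reserve $11282.4, so the item goes unsold. Payoff $0.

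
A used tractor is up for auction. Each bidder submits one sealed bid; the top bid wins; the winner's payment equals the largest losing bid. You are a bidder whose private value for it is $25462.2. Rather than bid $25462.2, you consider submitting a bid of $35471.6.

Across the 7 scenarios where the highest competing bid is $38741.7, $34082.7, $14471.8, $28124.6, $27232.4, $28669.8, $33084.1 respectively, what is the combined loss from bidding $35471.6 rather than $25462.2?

The deviation costs you only when the competing bid falls strictly between $25462.2 and $35471.6; elsewhere both bids give the same outcome.
$38741.7: outcomes coincide → loss $0.
$34082.7: truthful payoff $0, deviation payoff −$8620.5 → loss $8620.5.
$14471.8: outcomes coincide → loss $0.
$28124.6: truthful payoff $0, deviation payoff −$2662.4 → loss $2662.4.
$27232.4: truthful payoff $0, deviation payoff −$1770.2 → loss $1770.2.
$28669.8: truthful payoff $0, deviation payoff −$3207.6 → loss $3207.6.
$33084.1: truthful payoff $0, deviation payoff −$7621.9 → loss $7621.9.
Total loss = $8620.5 + $2662.4 + $1770.2 + $3207.6 + $7621.9 = $23882.6.

$23882.6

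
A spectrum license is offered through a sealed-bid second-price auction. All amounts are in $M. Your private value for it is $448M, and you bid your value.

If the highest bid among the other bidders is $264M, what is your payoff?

Your bid $448M exceeds the highest competing bid $264M, so you win.
In a second-price auction the winner pays the second-highest bid, $264M.
Payoff = value − price = $448M − $264M = $184M.

$184M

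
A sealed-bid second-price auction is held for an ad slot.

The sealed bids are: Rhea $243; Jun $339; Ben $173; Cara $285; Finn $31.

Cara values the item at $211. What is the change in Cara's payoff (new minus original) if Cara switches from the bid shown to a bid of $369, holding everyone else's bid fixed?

The highest bid among the other bidders is $339; Cara's bid doesn't change that.
Original bid $285: Cara is not highest (top rival bid is $339); payoff $0.
Alternative bid $369: Cara is highest, pays the top rival bid $339; payoff $211 − $339 = −$128.
Change in payoff = −$128 − ($0) = −$128.

−$128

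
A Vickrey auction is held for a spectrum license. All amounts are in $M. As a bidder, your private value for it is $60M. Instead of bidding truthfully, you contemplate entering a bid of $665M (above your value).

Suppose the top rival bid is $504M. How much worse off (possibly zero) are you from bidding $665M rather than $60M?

$444M

Bidding your value $60M: you lose (since $60M < $504M). Payoff $0M.
Bidding $665M: you win and pay $504M. Payoff $60M − $504M = −$444M.
The competing bid $504M lies between your value and your inflated bid, so overbidding wins an item priced above your value.
Loss from deviating = $0M − (−$444M) = $444M.
Truthful bidding weakly dominates here: raising your bid can only win items priced above your value, and lowering it can only forfeit items priced below.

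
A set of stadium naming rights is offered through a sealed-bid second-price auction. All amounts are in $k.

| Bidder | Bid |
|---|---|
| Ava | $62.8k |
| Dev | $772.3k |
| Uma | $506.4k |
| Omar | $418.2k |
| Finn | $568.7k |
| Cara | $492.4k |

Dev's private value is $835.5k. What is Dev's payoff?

$266.8k

Highest bid: Dev at $772.3k, so Dev wins.
Second-highest bid: Finn at $568.7k — that is the price the winner pays.
Dev's payoff = value − price = $835.5k − $568.7k = $266.8k.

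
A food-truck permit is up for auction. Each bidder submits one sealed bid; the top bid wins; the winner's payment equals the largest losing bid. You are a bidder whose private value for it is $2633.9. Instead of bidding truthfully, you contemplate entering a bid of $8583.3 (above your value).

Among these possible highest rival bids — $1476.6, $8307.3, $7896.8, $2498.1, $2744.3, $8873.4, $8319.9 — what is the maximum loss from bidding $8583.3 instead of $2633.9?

$5686

$1476.6: same outcome either way → loss $0.
$8307.3: truthful gives $0, deviation gives −$5673.4 → loss $5673.4.
$7896.8: truthful gives $0, deviation gives −$5262.9 → loss $5262.9.
$2498.1: same outcome either way → loss $0.
$2744.3: truthful gives $0, deviation gives −$110.4 → loss $110.4.
$8873.4: same outcome either way → loss $0.
$8319.9: truthful gives $0, deviation gives −$5686 → loss $5686.
Maximum loss: $5686.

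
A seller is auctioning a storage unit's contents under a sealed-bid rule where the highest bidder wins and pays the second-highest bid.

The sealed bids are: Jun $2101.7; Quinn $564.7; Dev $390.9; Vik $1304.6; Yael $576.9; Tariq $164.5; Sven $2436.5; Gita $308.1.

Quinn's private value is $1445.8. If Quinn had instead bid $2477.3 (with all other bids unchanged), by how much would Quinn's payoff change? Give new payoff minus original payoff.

−$990.7

The highest bid among the other bidders is $2436.5; Quinn's bid doesn't change that.
Original bid $564.7: Quinn is not highest (top rival bid is $2436.5); payoff $0.
Alternative bid $2477.3: Quinn is highest, pays the top rival bid $2436.5; payoff $1445.8 − $2436.5 = −$990.7.
Change in payoff = −$990.7 − ($0) = −$990.7.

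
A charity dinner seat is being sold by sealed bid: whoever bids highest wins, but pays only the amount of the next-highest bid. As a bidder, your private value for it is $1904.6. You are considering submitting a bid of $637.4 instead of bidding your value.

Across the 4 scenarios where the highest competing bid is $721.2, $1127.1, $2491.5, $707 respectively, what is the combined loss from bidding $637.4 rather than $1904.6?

$3158.5

The deviation costs you only when the competing bid falls strictly between $637.4 and $1904.6; elsewhere both bids give the same outcome.
$721.2: truthful payoff $1183.4, deviation payoff $0 → loss $1183.4.
$1127.1: truthful payoff $777.5, deviation payoff $0 → loss $777.5.
$2491.5: outcomes coincide → loss $0.
$707: truthful payoff $1197.6, deviation payoff $0 → loss $1197.6.
Total loss = $1183.4 + $777.5 + $1197.6 = $3158.5.
Because the price is fixed by the runner-up's bid, deviating from your value can only change a good outcome into a bad one — never the reverse.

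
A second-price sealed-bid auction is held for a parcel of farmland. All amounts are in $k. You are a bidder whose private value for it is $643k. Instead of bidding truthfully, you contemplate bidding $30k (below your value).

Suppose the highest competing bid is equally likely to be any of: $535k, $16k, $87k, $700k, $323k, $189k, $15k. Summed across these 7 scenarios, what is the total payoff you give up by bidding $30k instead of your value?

$1438k

The deviation costs you only when the competing bid falls strictly between $30k and $643k; elsewhere both bids give the same outcome.
$535k: truthful payoff $108k, deviation payoff $0k → loss $108k.
$16k: outcomes coincide → loss $0k.
$87k: truthful payoff $556k, deviation payoff $0k → loss $556k.
$700k: outcomes coincide → loss $0k.
$323k: truthful payoff $320k, deviation payoff $0k → loss $320k.
$189k: truthful payoff $454k, deviation payoff $0k → loss $454k.
$15k: outcomes coincide → loss $0k.
Total loss = $108k + $556k + $320k + $454k = $1438k.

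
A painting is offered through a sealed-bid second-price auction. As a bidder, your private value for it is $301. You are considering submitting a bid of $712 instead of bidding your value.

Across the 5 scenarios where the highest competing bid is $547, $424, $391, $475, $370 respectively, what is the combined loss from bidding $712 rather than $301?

$702

The deviation costs you only when the competing bid falls strictly between $301 and $712; elsewhere both bids give the same outcome.
$547: truthful payoff $0, deviation payoff −$246 → loss $246.
$424: truthful payoff $0, deviation payoff −$123 → loss $123.
$391: truthful payoff $0, deviation payoff −$90 → loss $90.
$475: truthful payoff $0, deviation payoff −$174 → loss $174.
$370: truthful payoff $0, deviation payoff −$69 → loss $69.
Total loss = $246 + $123 + $90 + $174 + $69 = $702.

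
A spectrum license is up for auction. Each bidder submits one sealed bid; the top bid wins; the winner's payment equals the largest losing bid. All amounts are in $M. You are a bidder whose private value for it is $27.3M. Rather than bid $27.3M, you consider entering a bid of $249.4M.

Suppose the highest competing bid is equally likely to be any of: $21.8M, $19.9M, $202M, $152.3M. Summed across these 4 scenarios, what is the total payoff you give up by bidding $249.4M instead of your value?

The deviation costs you only when the competing bid falls strictly between $27.3M and $249.4M; elsewhere both bids give the same outcome.
$21.8M: outcomes coincide → loss $0M.
$19.9M: outcomes coincide → loss $0M.
$202M: truthful payoff $0M, deviation payoff −$174.7M → loss $174.7M.
$152.3M: truthful payoff $0M, deviation payoff −$125M → loss $125M.
Total loss = $174.7M + $125M = $299.7M.
Because the price is fixed by the runner-up's bid, deviating from your value can only change a good outcome into a bad one — never the reverse.

$299.7M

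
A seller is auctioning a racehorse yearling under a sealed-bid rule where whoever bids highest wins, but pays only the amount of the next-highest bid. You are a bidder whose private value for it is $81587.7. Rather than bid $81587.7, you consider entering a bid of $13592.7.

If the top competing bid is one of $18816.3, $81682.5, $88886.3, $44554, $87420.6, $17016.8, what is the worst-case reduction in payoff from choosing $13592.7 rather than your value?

$18816.3: truthful gives $62771.4, deviation gives $0 → loss $62771.4.
$81682.5: same outcome either way → loss $0.
$88886.3: same outcome either way → loss $0.
$44554: truthful gives $37033.7, deviation gives $0 → loss $37033.7.
$87420.6: same outcome either way → loss $0.
$17016.8: truthful gives $64570.9, deviation gives $0 → loss $64570.9.
Maximum loss: $64570.9.

$64570.9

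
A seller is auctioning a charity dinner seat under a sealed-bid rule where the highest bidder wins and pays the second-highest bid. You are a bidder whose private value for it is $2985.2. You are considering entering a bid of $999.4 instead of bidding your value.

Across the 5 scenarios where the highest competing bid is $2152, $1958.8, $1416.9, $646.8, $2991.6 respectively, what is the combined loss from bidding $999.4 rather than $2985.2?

The deviation costs you only when the competing bid falls strictly between $999.4 and $2985.2; elsewhere both bids give the same outcome.
$2152: truthful payoff $833.2, deviation payoff $0 → loss $833.2.
$1958.8: truthful payoff $1026.4, deviation payoff $0 → loss $1026.4.
$1416.9: truthful payoff $1568.3, deviation payoff $0 → loss $1568.3.
$646.8: outcomes coincide → loss $0.
$2991.6: outcomes coincide → loss $0.
Total loss = $833.2 + $1026.4 + $1568.3 = $3427.9.

$3427.9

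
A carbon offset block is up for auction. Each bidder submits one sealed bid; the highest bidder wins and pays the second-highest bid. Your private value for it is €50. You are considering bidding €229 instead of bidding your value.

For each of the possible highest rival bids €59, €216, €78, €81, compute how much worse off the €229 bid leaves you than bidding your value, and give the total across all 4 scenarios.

€234

The deviation costs you only when the competing bid falls strictly between €50 and €229; elsewhere both bids give the same outcome.
€59: truthful payoff €0, deviation payoff −€9 → loss €9.
€216: truthful payoff €0, deviation payoff −€166 → loss €166.
€78: truthful payoff €0, deviation payoff −€28 → loss €28.
€81: truthful payoff €0, deviation payoff −€31 → loss €31.
Total loss = €9 + €166 + €28 + €31 = €234.
In a second-price auction your bid sets only whether you win, not what you pay, so bidding your true value is weakly dominant.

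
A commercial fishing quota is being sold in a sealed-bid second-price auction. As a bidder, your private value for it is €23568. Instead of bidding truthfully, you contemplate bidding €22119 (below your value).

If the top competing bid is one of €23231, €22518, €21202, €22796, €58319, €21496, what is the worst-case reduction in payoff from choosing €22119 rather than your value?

€1050

€23231: truthful gives €337, deviation gives €0 → loss €337.
€22518: truthful gives €1050, deviation gives €0 → loss €1050.
€21202: same outcome either way → loss €0.
€22796: truthful gives €772, deviation gives €0 → loss €772.
€58319: same outcome either way → loss €0.
€21496: same outcome either way → loss €0.
Maximum loss: €1050.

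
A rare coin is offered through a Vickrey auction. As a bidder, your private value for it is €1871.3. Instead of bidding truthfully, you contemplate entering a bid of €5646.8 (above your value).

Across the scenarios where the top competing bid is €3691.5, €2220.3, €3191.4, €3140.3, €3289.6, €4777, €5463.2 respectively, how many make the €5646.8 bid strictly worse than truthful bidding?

7

The deviation hurts exactly when the highest competing bid lies strictly between €1871.3 and €5646.8 — overbidding then wins at a price above your value.
€3691.5: inside the interval → strictly worse (loss €1820.2).
€2220.3: inside the interval → strictly worse (loss €349).
€3191.4: inside the interval → strictly worse (loss €1320.1).
€3140.3: inside the interval → strictly worse (loss €1269).
€3289.6: inside the interval → strictly worse (loss €1418.3).
€4777: inside the interval → strictly worse (loss €2905.7).
€5463.2: inside the interval → strictly worse (loss €3591.9).
Count: 7.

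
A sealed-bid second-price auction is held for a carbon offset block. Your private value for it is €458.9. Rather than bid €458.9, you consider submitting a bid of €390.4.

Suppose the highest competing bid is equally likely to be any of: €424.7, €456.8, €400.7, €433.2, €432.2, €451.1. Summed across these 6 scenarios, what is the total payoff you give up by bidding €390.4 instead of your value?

The deviation costs you only when the competing bid falls strictly between €390.4 and €458.9; elsewhere both bids give the same outcome.
€424.7: truthful payoff €34.2, deviation payoff €0 → loss €34.2.
€456.8: truthful payoff €2.1, deviation payoff €0 → loss €2.1.
€400.7: truthful payoff €58.2, deviation payoff €0 → loss €58.2.
€433.2: truthful payoff €25.7, deviation payoff €0 → loss €25.7.
€432.2: truthful payoff €26.7, deviation payoff €0 → loss €26.7.
€451.1: truthful payoff €7.8, deviation payoff €0 → loss €7.8.
Total loss = €34.2 + €2.1 + €58.2 + €25.7 + €26.7 + €7.8 = €154.7.

€154.7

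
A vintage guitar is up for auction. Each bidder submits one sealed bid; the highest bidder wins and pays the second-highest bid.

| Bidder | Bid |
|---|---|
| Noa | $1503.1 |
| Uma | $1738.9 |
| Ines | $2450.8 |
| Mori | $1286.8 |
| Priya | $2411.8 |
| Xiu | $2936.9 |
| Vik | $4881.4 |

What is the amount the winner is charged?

$2936.9

Highest bid: Vik at $4881.4, so Vik wins.
Second-highest bid: Xiu at $2936.9 — that is the price the winner pays.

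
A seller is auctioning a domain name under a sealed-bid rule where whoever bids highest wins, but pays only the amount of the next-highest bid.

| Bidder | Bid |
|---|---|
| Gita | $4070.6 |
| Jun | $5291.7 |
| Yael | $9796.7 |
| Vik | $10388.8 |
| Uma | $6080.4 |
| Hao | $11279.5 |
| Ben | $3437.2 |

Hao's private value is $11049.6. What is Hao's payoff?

Highest bid: Hao at $11279.5, so Hao wins.
Second-highest bid: Vik at $10388.8 — that is the price the winner pays.
Hao's payoff = value − price = $11049.6 − $10388.8 = $660.8.

$660.8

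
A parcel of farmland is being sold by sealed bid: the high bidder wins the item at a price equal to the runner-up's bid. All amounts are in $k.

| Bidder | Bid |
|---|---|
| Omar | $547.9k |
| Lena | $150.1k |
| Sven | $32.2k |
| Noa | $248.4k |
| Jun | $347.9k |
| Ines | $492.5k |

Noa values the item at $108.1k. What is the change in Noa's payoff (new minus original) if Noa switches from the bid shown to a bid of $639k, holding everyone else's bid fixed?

The highest bid among the other bidders is $547.9k; Noa's bid doesn't change that.
Original bid $248.4k: Noa is not highest (top rival bid is $547.9k); payoff $0k.
Alternative bid $639k: Noa is highest, pays the top rival bid $547.9k; payoff $108.1k − $547.9k = −$439.8k.
Change in payoff = −$439.8k − ($0k) = −$439.8k.

−$439.8k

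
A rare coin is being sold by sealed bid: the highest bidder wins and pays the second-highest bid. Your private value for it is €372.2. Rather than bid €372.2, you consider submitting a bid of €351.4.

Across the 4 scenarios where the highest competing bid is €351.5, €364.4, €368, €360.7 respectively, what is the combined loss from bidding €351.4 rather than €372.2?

€44.2

The deviation costs you only when the competing bid falls strictly between €351.4 and €372.2; elsewhere both bids give the same outcome.
€351.5: truthful payoff €20.7, deviation payoff €0 → loss €20.7.
€364.4: truthful payoff €7.8, deviation payoff €0 → loss €7.8.
€368: truthful payoff €4.2, deviation payoff €0 → loss €4.2.
€360.7: truthful payoff €11.5, deviation payoff €0 → loss €11.5.
Total loss = €20.7 + €7.8 + €4.2 + €11.5 = €44.2.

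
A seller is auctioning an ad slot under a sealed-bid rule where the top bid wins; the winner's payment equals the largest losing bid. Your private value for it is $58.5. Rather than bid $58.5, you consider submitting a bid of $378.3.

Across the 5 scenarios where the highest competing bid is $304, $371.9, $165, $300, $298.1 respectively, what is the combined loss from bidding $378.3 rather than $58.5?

$1146.5

The deviation costs you only when the competing bid falls strictly between $58.5 and $378.3; elsewhere both bids give the same outcome.
$304: truthful payoff $0, deviation payoff −$245.5 → loss $245.5.
$371.9: truthful payoff $0, deviation payoff −$313.4 → loss $313.4.
$165: truthful payoff $0, deviation payoff −$106.5 → loss $106.5.
$300: truthful payoff $0, deviation payoff −$241.5 → loss $241.5.
$298.1: truthful payoff $0, deviation payoff −$239.6 → loss $239.6.
Total loss = $245.5 + $313.4 + $106.5 + $241.5 + $239.6 = $1146.5.
Because the price is fixed by the runner-up's bid, deviating from your value can only change a good outcome into a bad one — never the reverse.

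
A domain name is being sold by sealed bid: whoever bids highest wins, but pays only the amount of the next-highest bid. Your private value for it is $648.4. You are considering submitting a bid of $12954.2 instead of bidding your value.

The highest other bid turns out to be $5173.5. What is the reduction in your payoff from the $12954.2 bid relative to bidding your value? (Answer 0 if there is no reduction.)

Bidding your value $648.4: you lose (since $648.4 < $5173.5). Payoff $0.
Bidding $12954.2: you win and pay $5173.5. Payoff $648.4 − $5173.5 = −$4525.1.
The competing bid $5173.5 lies between your value and your inflated bid, so overbidding wins an item priced above your value.
Loss from deviating = $0 − (−$4525.1) = $4525.1.
In a second-price auction your bid sets only whether you win, not what you pay, so bidding your true value is weakly dominant.

$4525.1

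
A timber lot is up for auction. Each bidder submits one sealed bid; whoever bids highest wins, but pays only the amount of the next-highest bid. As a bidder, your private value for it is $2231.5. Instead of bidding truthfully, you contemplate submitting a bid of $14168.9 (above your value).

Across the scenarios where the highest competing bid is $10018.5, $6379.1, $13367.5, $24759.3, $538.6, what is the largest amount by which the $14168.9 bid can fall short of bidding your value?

$11136

$10018.5: truthful gives $0, deviation gives −$7787 → loss $7787.
$6379.1: truthful gives $0, deviation gives −$4147.6 → loss $4147.6.
$13367.5: truthful gives $0, deviation gives −$11136 → loss $11136.
$24759.3: same outcome either way → loss $0.
$538.6: same outcome either way → loss $0.
Maximum loss: $11136.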